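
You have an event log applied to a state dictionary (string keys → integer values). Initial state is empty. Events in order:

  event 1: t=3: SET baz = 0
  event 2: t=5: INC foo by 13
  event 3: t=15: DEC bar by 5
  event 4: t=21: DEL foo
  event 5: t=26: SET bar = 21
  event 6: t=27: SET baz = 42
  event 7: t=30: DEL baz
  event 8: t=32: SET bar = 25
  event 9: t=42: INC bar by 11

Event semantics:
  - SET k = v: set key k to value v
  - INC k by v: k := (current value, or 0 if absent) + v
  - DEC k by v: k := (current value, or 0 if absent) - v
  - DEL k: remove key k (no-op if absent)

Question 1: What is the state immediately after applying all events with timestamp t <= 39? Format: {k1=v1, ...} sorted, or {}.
Apply events with t <= 39 (8 events):
  after event 1 (t=3: SET baz = 0): {baz=0}
  after event 2 (t=5: INC foo by 13): {baz=0, foo=13}
  after event 3 (t=15: DEC bar by 5): {bar=-5, baz=0, foo=13}
  after event 4 (t=21: DEL foo): {bar=-5, baz=0}
  after event 5 (t=26: SET bar = 21): {bar=21, baz=0}
  after event 6 (t=27: SET baz = 42): {bar=21, baz=42}
  after event 7 (t=30: DEL baz): {bar=21}
  after event 8 (t=32: SET bar = 25): {bar=25}

Answer: {bar=25}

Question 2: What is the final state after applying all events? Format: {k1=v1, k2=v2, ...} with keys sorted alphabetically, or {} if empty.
  after event 1 (t=3: SET baz = 0): {baz=0}
  after event 2 (t=5: INC foo by 13): {baz=0, foo=13}
  after event 3 (t=15: DEC bar by 5): {bar=-5, baz=0, foo=13}
  after event 4 (t=21: DEL foo): {bar=-5, baz=0}
  after event 5 (t=26: SET bar = 21): {bar=21, baz=0}
  after event 6 (t=27: SET baz = 42): {bar=21, baz=42}
  after event 7 (t=30: DEL baz): {bar=21}
  after event 8 (t=32: SET bar = 25): {bar=25}
  after event 9 (t=42: INC bar by 11): {bar=36}

Answer: {bar=36}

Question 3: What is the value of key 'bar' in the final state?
Answer: 36

Derivation:
Track key 'bar' through all 9 events:
  event 1 (t=3: SET baz = 0): bar unchanged
  event 2 (t=5: INC foo by 13): bar unchanged
  event 3 (t=15: DEC bar by 5): bar (absent) -> -5
  event 4 (t=21: DEL foo): bar unchanged
  event 5 (t=26: SET bar = 21): bar -5 -> 21
  event 6 (t=27: SET baz = 42): bar unchanged
  event 7 (t=30: DEL baz): bar unchanged
  event 8 (t=32: SET bar = 25): bar 21 -> 25
  event 9 (t=42: INC bar by 11): bar 25 -> 36
Final: bar = 36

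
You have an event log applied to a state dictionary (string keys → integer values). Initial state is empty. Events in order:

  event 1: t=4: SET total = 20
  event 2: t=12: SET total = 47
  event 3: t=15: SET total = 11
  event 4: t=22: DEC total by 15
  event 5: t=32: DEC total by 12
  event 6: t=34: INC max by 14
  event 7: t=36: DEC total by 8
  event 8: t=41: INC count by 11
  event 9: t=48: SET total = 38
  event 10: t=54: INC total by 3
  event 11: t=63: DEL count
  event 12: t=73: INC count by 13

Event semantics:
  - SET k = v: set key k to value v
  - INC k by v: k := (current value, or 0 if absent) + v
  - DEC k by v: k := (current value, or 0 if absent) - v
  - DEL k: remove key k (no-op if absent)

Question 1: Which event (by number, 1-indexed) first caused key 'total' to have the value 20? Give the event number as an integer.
Answer: 1

Derivation:
Looking for first event where total becomes 20:
  event 1: total (absent) -> 20  <-- first match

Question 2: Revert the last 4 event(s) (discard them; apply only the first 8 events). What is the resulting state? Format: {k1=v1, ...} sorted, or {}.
Answer: {count=11, max=14, total=-24}

Derivation:
Keep first 8 events (discard last 4):
  after event 1 (t=4: SET total = 20): {total=20}
  after event 2 (t=12: SET total = 47): {total=47}
  after event 3 (t=15: SET total = 11): {total=11}
  after event 4 (t=22: DEC total by 15): {total=-4}
  after event 5 (t=32: DEC total by 12): {total=-16}
  after event 6 (t=34: INC max by 14): {max=14, total=-16}
  after event 7 (t=36: DEC total by 8): {max=14, total=-24}
  after event 8 (t=41: INC count by 11): {count=11, max=14, total=-24}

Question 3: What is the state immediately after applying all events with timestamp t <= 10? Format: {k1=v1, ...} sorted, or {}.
Apply events with t <= 10 (1 events):
  after event 1 (t=4: SET total = 20): {total=20}

Answer: {total=20}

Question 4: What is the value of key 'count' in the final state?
Answer: 13

Derivation:
Track key 'count' through all 12 events:
  event 1 (t=4: SET total = 20): count unchanged
  event 2 (t=12: SET total = 47): count unchanged
  event 3 (t=15: SET total = 11): count unchanged
  event 4 (t=22: DEC total by 15): count unchanged
  event 5 (t=32: DEC total by 12): count unchanged
  event 6 (t=34: INC max by 14): count unchanged
  event 7 (t=36: DEC total by 8): count unchanged
  event 8 (t=41: INC count by 11): count (absent) -> 11
  event 9 (t=48: SET total = 38): count unchanged
  event 10 (t=54: INC total by 3): count unchanged
  event 11 (t=63: DEL count): count 11 -> (absent)
  event 12 (t=73: INC count by 13): count (absent) -> 13
Final: count = 13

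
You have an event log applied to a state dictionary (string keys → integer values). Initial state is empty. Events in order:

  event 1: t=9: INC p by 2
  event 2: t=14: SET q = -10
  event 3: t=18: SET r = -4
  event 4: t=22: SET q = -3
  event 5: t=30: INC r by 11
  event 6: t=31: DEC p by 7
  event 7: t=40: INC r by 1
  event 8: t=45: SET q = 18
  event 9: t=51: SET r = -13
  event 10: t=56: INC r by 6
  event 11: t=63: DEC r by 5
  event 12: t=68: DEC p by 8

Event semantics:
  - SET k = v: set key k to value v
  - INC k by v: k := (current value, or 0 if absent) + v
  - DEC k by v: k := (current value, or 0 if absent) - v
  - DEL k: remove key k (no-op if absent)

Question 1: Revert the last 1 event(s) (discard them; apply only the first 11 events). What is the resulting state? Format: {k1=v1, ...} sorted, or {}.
Keep first 11 events (discard last 1):
  after event 1 (t=9: INC p by 2): {p=2}
  after event 2 (t=14: SET q = -10): {p=2, q=-10}
  after event 3 (t=18: SET r = -4): {p=2, q=-10, r=-4}
  after event 4 (t=22: SET q = -3): {p=2, q=-3, r=-4}
  after event 5 (t=30: INC r by 11): {p=2, q=-3, r=7}
  after event 6 (t=31: DEC p by 7): {p=-5, q=-3, r=7}
  after event 7 (t=40: INC r by 1): {p=-5, q=-3, r=8}
  after event 8 (t=45: SET q = 18): {p=-5, q=18, r=8}
  after event 9 (t=51: SET r = -13): {p=-5, q=18, r=-13}
  after event 10 (t=56: INC r by 6): {p=-5, q=18, r=-7}
  after event 11 (t=63: DEC r by 5): {p=-5, q=18, r=-12}

Answer: {p=-5, q=18, r=-12}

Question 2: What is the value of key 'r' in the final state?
Answer: -12

Derivation:
Track key 'r' through all 12 events:
  event 1 (t=9: INC p by 2): r unchanged
  event 2 (t=14: SET q = -10): r unchanged
  event 3 (t=18: SET r = -4): r (absent) -> -4
  event 4 (t=22: SET q = -3): r unchanged
  event 5 (t=30: INC r by 11): r -4 -> 7
  event 6 (t=31: DEC p by 7): r unchanged
  event 7 (t=40: INC r by 1): r 7 -> 8
  event 8 (t=45: SET q = 18): r unchanged
  event 9 (t=51: SET r = -13): r 8 -> -13
  event 10 (t=56: INC r by 6): r -13 -> -7
  event 11 (t=63: DEC r by 5): r -7 -> -12
  event 12 (t=68: DEC p by 8): r unchanged
Final: r = -12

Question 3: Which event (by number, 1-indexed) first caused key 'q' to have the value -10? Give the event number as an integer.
Answer: 2

Derivation:
Looking for first event where q becomes -10:
  event 2: q (absent) -> -10  <-- first match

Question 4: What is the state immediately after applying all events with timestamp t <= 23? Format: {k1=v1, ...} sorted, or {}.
Answer: {p=2, q=-3, r=-4}

Derivation:
Apply events with t <= 23 (4 events):
  after event 1 (t=9: INC p by 2): {p=2}
  after event 2 (t=14: SET q = -10): {p=2, q=-10}
  after event 3 (t=18: SET r = -4): {p=2, q=-10, r=-4}
  after event 4 (t=22: SET q = -3): {p=2, q=-3, r=-4}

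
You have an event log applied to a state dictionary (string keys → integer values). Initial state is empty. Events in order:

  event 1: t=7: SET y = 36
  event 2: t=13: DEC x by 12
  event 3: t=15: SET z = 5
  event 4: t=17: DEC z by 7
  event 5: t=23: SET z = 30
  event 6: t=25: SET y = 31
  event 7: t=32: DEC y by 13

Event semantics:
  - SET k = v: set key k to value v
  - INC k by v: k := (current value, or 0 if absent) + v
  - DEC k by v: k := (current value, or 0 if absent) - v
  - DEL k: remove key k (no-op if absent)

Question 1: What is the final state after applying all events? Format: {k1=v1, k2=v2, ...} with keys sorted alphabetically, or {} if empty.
Answer: {x=-12, y=18, z=30}

Derivation:
  after event 1 (t=7: SET y = 36): {y=36}
  after event 2 (t=13: DEC x by 12): {x=-12, y=36}
  after event 3 (t=15: SET z = 5): {x=-12, y=36, z=5}
  after event 4 (t=17: DEC z by 7): {x=-12, y=36, z=-2}
  after event 5 (t=23: SET z = 30): {x=-12, y=36, z=30}
  after event 6 (t=25: SET y = 31): {x=-12, y=31, z=30}
  after event 7 (t=32: DEC y by 13): {x=-12, y=18, z=30}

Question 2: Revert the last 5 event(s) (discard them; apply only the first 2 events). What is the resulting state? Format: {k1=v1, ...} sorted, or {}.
Keep first 2 events (discard last 5):
  after event 1 (t=7: SET y = 36): {y=36}
  after event 2 (t=13: DEC x by 12): {x=-12, y=36}

Answer: {x=-12, y=36}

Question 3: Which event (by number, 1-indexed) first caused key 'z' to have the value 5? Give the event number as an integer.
Looking for first event where z becomes 5:
  event 3: z (absent) -> 5  <-- first match

Answer: 3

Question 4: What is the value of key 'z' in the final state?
Track key 'z' through all 7 events:
  event 1 (t=7: SET y = 36): z unchanged
  event 2 (t=13: DEC x by 12): z unchanged
  event 3 (t=15: SET z = 5): z (absent) -> 5
  event 4 (t=17: DEC z by 7): z 5 -> -2
  event 5 (t=23: SET z = 30): z -2 -> 30
  event 6 (t=25: SET y = 31): z unchanged
  event 7 (t=32: DEC y by 13): z unchanged
Final: z = 30

Answer: 30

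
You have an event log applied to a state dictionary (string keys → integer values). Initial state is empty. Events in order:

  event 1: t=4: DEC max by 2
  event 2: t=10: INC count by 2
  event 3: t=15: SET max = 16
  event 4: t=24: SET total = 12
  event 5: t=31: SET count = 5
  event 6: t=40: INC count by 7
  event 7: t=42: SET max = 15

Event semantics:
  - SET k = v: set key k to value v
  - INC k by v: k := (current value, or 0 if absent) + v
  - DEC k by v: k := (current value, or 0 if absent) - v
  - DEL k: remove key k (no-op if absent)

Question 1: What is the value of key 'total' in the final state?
Answer: 12

Derivation:
Track key 'total' through all 7 events:
  event 1 (t=4: DEC max by 2): total unchanged
  event 2 (t=10: INC count by 2): total unchanged
  event 3 (t=15: SET max = 16): total unchanged
  event 4 (t=24: SET total = 12): total (absent) -> 12
  event 5 (t=31: SET count = 5): total unchanged
  event 6 (t=40: INC count by 7): total unchanged
  event 7 (t=42: SET max = 15): total unchanged
Final: total = 12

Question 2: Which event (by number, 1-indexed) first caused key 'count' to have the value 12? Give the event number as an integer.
Looking for first event where count becomes 12:
  event 2: count = 2
  event 3: count = 2
  event 4: count = 2
  event 5: count = 5
  event 6: count 5 -> 12  <-- first match

Answer: 6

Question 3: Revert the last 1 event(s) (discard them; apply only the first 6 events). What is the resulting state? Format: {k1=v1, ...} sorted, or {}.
Answer: {count=12, max=16, total=12}

Derivation:
Keep first 6 events (discard last 1):
  after event 1 (t=4: DEC max by 2): {max=-2}
  after event 2 (t=10: INC count by 2): {count=2, max=-2}
  after event 3 (t=15: SET max = 16): {count=2, max=16}
  after event 4 (t=24: SET total = 12): {count=2, max=16, total=12}
  after event 5 (t=31: SET count = 5): {count=5, max=16, total=12}
  after event 6 (t=40: INC count by 7): {count=12, max=16, total=12}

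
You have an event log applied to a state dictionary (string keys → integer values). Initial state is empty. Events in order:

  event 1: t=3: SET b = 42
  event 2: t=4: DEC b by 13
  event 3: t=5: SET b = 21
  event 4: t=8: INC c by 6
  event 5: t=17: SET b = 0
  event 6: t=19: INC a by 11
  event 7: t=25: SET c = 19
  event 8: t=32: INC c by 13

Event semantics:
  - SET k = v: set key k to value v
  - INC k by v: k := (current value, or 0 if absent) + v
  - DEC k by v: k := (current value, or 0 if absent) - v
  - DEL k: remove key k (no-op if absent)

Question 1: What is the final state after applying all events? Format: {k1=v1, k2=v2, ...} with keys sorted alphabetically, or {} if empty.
  after event 1 (t=3: SET b = 42): {b=42}
  after event 2 (t=4: DEC b by 13): {b=29}
  after event 3 (t=5: SET b = 21): {b=21}
  after event 4 (t=8: INC c by 6): {b=21, c=6}
  after event 5 (t=17: SET b = 0): {b=0, c=6}
  after event 6 (t=19: INC a by 11): {a=11, b=0, c=6}
  after event 7 (t=25: SET c = 19): {a=11, b=0, c=19}
  after event 8 (t=32: INC c by 13): {a=11, b=0, c=32}

Answer: {a=11, b=0, c=32}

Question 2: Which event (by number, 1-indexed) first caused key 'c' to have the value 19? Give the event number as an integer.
Looking for first event where c becomes 19:
  event 4: c = 6
  event 5: c = 6
  event 6: c = 6
  event 7: c 6 -> 19  <-- first match

Answer: 7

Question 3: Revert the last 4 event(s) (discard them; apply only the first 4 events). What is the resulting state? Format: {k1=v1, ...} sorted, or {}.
Keep first 4 events (discard last 4):
  after event 1 (t=3: SET b = 42): {b=42}
  after event 2 (t=4: DEC b by 13): {b=29}
  after event 3 (t=5: SET b = 21): {b=21}
  after event 4 (t=8: INC c by 6): {b=21, c=6}

Answer: {b=21, c=6}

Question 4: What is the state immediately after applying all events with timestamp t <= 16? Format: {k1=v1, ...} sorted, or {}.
Apply events with t <= 16 (4 events):
  after event 1 (t=3: SET b = 42): {b=42}
  after event 2 (t=4: DEC b by 13): {b=29}
  after event 3 (t=5: SET b = 21): {b=21}
  after event 4 (t=8: INC c by 6): {b=21, c=6}

Answer: {b=21, c=6}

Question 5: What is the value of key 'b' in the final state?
Answer: 0

Derivation:
Track key 'b' through all 8 events:
  event 1 (t=3: SET b = 42): b (absent) -> 42
  event 2 (t=4: DEC b by 13): b 42 -> 29
  event 3 (t=5: SET b = 21): b 29 -> 21
  event 4 (t=8: INC c by 6): b unchanged
  event 5 (t=17: SET b = 0): b 21 -> 0
  event 6 (t=19: INC a by 11): b unchanged
  event 7 (t=25: SET c = 19): b unchanged
  event 8 (t=32: INC c by 13): b unchanged
Final: b = 0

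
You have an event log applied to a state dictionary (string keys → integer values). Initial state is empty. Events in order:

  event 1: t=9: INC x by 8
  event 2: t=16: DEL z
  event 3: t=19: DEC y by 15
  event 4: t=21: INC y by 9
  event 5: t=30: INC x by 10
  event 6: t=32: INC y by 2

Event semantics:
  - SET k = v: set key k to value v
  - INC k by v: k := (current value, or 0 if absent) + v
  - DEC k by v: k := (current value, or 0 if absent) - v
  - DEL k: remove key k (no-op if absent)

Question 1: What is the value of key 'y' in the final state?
Track key 'y' through all 6 events:
  event 1 (t=9: INC x by 8): y unchanged
  event 2 (t=16: DEL z): y unchanged
  event 3 (t=19: DEC y by 15): y (absent) -> -15
  event 4 (t=21: INC y by 9): y -15 -> -6
  event 5 (t=30: INC x by 10): y unchanged
  event 6 (t=32: INC y by 2): y -6 -> -4
Final: y = -4

Answer: -4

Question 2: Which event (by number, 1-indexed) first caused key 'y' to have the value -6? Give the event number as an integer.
Looking for first event where y becomes -6:
  event 3: y = -15
  event 4: y -15 -> -6  <-- first match

Answer: 4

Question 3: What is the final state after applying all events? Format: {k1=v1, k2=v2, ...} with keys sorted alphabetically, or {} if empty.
Answer: {x=18, y=-4}

Derivation:
  after event 1 (t=9: INC x by 8): {x=8}
  after event 2 (t=16: DEL z): {x=8}
  after event 3 (t=19: DEC y by 15): {x=8, y=-15}
  after event 4 (t=21: INC y by 9): {x=8, y=-6}
  after event 5 (t=30: INC x by 10): {x=18, y=-6}
  after event 6 (t=32: INC y by 2): {x=18, y=-4}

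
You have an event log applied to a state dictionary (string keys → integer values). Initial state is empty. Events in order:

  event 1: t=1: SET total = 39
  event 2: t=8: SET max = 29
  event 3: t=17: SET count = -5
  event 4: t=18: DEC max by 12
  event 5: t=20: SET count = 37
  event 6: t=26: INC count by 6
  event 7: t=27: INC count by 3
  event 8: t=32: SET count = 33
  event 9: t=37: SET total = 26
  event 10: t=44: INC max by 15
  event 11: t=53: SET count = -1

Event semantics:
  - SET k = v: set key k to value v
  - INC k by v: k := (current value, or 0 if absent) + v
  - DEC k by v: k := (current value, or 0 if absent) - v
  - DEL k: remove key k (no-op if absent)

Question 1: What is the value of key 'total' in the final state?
Track key 'total' through all 11 events:
  event 1 (t=1: SET total = 39): total (absent) -> 39
  event 2 (t=8: SET max = 29): total unchanged
  event 3 (t=17: SET count = -5): total unchanged
  event 4 (t=18: DEC max by 12): total unchanged
  event 5 (t=20: SET count = 37): total unchanged
  event 6 (t=26: INC count by 6): total unchanged
  event 7 (t=27: INC count by 3): total unchanged
  event 8 (t=32: SET count = 33): total unchanged
  event 9 (t=37: SET total = 26): total 39 -> 26
  event 10 (t=44: INC max by 15): total unchanged
  event 11 (t=53: SET count = -1): total unchanged
Final: total = 26

Answer: 26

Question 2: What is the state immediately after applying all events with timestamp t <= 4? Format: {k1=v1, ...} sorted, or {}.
Apply events with t <= 4 (1 events):
  after event 1 (t=1: SET total = 39): {total=39}

Answer: {total=39}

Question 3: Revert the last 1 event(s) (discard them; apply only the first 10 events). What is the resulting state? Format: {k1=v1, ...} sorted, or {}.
Answer: {count=33, max=32, total=26}

Derivation:
Keep first 10 events (discard last 1):
  after event 1 (t=1: SET total = 39): {total=39}
  after event 2 (t=8: SET max = 29): {max=29, total=39}
  after event 3 (t=17: SET count = -5): {count=-5, max=29, total=39}
  after event 4 (t=18: DEC max by 12): {count=-5, max=17, total=39}
  after event 5 (t=20: SET count = 37): {count=37, max=17, total=39}
  after event 6 (t=26: INC count by 6): {count=43, max=17, total=39}
  after event 7 (t=27: INC count by 3): {count=46, max=17, total=39}
  after event 8 (t=32: SET count = 33): {count=33, max=17, total=39}
  after event 9 (t=37: SET total = 26): {count=33, max=17, total=26}
  after event 10 (t=44: INC max by 15): {count=33, max=32, total=26}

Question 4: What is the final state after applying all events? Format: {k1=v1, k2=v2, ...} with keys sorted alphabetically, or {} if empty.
Answer: {count=-1, max=32, total=26}

Derivation:
  after event 1 (t=1: SET total = 39): {total=39}
  after event 2 (t=8: SET max = 29): {max=29, total=39}
  after event 3 (t=17: SET count = -5): {count=-5, max=29, total=39}
  after event 4 (t=18: DEC max by 12): {count=-5, max=17, total=39}
  after event 5 (t=20: SET count = 37): {count=37, max=17, total=39}
  after event 6 (t=26: INC count by 6): {count=43, max=17, total=39}
  after event 7 (t=27: INC count by 3): {count=46, max=17, total=39}
  after event 8 (t=32: SET count = 33): {count=33, max=17, total=39}
  after event 9 (t=37: SET total = 26): {count=33, max=17, total=26}
  after event 10 (t=44: INC max by 15): {count=33, max=32, total=26}
  after event 11 (t=53: SET count = -1): {count=-1, max=32, total=26}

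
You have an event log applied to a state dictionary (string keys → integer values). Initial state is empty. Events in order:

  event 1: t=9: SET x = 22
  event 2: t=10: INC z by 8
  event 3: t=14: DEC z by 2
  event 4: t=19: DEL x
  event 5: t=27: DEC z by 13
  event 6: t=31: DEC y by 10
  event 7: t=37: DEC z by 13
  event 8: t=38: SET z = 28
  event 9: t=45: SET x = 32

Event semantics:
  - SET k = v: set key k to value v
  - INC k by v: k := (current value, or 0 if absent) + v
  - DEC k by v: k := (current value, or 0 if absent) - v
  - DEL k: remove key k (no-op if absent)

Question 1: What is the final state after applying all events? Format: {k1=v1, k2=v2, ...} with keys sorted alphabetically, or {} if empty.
Answer: {x=32, y=-10, z=28}

Derivation:
  after event 1 (t=9: SET x = 22): {x=22}
  after event 2 (t=10: INC z by 8): {x=22, z=8}
  after event 3 (t=14: DEC z by 2): {x=22, z=6}
  after event 4 (t=19: DEL x): {z=6}
  after event 5 (t=27: DEC z by 13): {z=-7}
  after event 6 (t=31: DEC y by 10): {y=-10, z=-7}
  after event 7 (t=37: DEC z by 13): {y=-10, z=-20}
  after event 8 (t=38: SET z = 28): {y=-10, z=28}
  after event 9 (t=45: SET x = 32): {x=32, y=-10, z=28}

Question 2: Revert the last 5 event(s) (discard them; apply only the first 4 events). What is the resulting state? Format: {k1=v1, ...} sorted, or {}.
Answer: {z=6}

Derivation:
Keep first 4 events (discard last 5):
  after event 1 (t=9: SET x = 22): {x=22}
  after event 2 (t=10: INC z by 8): {x=22, z=8}
  after event 3 (t=14: DEC z by 2): {x=22, z=6}
  after event 4 (t=19: DEL x): {z=6}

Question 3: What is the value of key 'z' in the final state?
Answer: 28

Derivation:
Track key 'z' through all 9 events:
  event 1 (t=9: SET x = 22): z unchanged
  event 2 (t=10: INC z by 8): z (absent) -> 8
  event 3 (t=14: DEC z by 2): z 8 -> 6
  event 4 (t=19: DEL x): z unchanged
  event 5 (t=27: DEC z by 13): z 6 -> -7
  event 6 (t=31: DEC y by 10): z unchanged
  event 7 (t=37: DEC z by 13): z -7 -> -20
  event 8 (t=38: SET z = 28): z -20 -> 28
  event 9 (t=45: SET x = 32): z unchanged
Final: z = 28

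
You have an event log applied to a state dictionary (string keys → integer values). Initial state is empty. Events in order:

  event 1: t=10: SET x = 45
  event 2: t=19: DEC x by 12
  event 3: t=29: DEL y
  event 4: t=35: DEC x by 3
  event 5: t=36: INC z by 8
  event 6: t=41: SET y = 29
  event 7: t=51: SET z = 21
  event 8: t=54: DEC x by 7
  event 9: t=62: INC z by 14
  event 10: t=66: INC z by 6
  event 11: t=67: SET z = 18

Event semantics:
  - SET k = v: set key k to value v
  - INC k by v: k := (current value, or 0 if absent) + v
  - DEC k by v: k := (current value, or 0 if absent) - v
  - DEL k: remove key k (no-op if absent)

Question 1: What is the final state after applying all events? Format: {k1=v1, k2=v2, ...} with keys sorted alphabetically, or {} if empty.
Answer: {x=23, y=29, z=18}

Derivation:
  after event 1 (t=10: SET x = 45): {x=45}
  after event 2 (t=19: DEC x by 12): {x=33}
  after event 3 (t=29: DEL y): {x=33}
  after event 4 (t=35: DEC x by 3): {x=30}
  after event 5 (t=36: INC z by 8): {x=30, z=8}
  after event 6 (t=41: SET y = 29): {x=30, y=29, z=8}
  after event 7 (t=51: SET z = 21): {x=30, y=29, z=21}
  after event 8 (t=54: DEC x by 7): {x=23, y=29, z=21}
  after event 9 (t=62: INC z by 14): {x=23, y=29, z=35}
  after event 10 (t=66: INC z by 6): {x=23, y=29, z=41}
  after event 11 (t=67: SET z = 18): {x=23, y=29, z=18}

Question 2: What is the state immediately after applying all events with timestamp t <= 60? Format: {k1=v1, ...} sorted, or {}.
Apply events with t <= 60 (8 events):
  after event 1 (t=10: SET x = 45): {x=45}
  after event 2 (t=19: DEC x by 12): {x=33}
  after event 3 (t=29: DEL y): {x=33}
  after event 4 (t=35: DEC x by 3): {x=30}
  after event 5 (t=36: INC z by 8): {x=30, z=8}
  after event 6 (t=41: SET y = 29): {x=30, y=29, z=8}
  after event 7 (t=51: SET z = 21): {x=30, y=29, z=21}
  after event 8 (t=54: DEC x by 7): {x=23, y=29, z=21}

Answer: {x=23, y=29, z=21}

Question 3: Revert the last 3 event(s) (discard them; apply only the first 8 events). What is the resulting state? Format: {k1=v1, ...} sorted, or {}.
Keep first 8 events (discard last 3):
  after event 1 (t=10: SET x = 45): {x=45}
  after event 2 (t=19: DEC x by 12): {x=33}
  after event 3 (t=29: DEL y): {x=33}
  after event 4 (t=35: DEC x by 3): {x=30}
  after event 5 (t=36: INC z by 8): {x=30, z=8}
  after event 6 (t=41: SET y = 29): {x=30, y=29, z=8}
  after event 7 (t=51: SET z = 21): {x=30, y=29, z=21}
  after event 8 (t=54: DEC x by 7): {x=23, y=29, z=21}

Answer: {x=23, y=29, z=21}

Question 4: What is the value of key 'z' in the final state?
Answer: 18

Derivation:
Track key 'z' through all 11 events:
  event 1 (t=10: SET x = 45): z unchanged
  event 2 (t=19: DEC x by 12): z unchanged
  event 3 (t=29: DEL y): z unchanged
  event 4 (t=35: DEC x by 3): z unchanged
  event 5 (t=36: INC z by 8): z (absent) -> 8
  event 6 (t=41: SET y = 29): z unchanged
  event 7 (t=51: SET z = 21): z 8 -> 21
  event 8 (t=54: DEC x by 7): z unchanged
  event 9 (t=62: INC z by 14): z 21 -> 35
  event 10 (t=66: INC z by 6): z 35 -> 41
  event 11 (t=67: SET z = 18): z 41 -> 18
Final: z = 18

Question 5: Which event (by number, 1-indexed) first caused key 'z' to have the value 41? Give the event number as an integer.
Looking for first event where z becomes 41:
  event 5: z = 8
  event 6: z = 8
  event 7: z = 21
  event 8: z = 21
  event 9: z = 35
  event 10: z 35 -> 41  <-- first match

Answer: 10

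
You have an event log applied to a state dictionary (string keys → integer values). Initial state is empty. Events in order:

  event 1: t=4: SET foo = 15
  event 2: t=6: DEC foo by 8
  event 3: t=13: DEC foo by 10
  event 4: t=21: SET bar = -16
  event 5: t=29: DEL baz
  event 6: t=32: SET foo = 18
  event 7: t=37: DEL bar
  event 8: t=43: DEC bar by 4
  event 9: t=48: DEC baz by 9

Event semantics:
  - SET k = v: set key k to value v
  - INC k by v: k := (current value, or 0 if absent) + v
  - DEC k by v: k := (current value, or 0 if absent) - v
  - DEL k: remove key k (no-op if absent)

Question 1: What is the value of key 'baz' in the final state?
Answer: -9

Derivation:
Track key 'baz' through all 9 events:
  event 1 (t=4: SET foo = 15): baz unchanged
  event 2 (t=6: DEC foo by 8): baz unchanged
  event 3 (t=13: DEC foo by 10): baz unchanged
  event 4 (t=21: SET bar = -16): baz unchanged
  event 5 (t=29: DEL baz): baz (absent) -> (absent)
  event 6 (t=32: SET foo = 18): baz unchanged
  event 7 (t=37: DEL bar): baz unchanged
  event 8 (t=43: DEC bar by 4): baz unchanged
  event 9 (t=48: DEC baz by 9): baz (absent) -> -9
Final: baz = -9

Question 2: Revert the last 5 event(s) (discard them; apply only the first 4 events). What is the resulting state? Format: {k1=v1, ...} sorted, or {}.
Answer: {bar=-16, foo=-3}

Derivation:
Keep first 4 events (discard last 5):
  after event 1 (t=4: SET foo = 15): {foo=15}
  after event 2 (t=6: DEC foo by 8): {foo=7}
  after event 3 (t=13: DEC foo by 10): {foo=-3}
  after event 4 (t=21: SET bar = -16): {bar=-16, foo=-3}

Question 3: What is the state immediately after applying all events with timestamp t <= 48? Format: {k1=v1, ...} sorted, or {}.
Answer: {bar=-4, baz=-9, foo=18}

Derivation:
Apply events with t <= 48 (9 events):
  after event 1 (t=4: SET foo = 15): {foo=15}
  after event 2 (t=6: DEC foo by 8): {foo=7}
  after event 3 (t=13: DEC foo by 10): {foo=-3}
  after event 4 (t=21: SET bar = -16): {bar=-16, foo=-3}
  after event 5 (t=29: DEL baz): {bar=-16, foo=-3}
  after event 6 (t=32: SET foo = 18): {bar=-16, foo=18}
  after event 7 (t=37: DEL bar): {foo=18}
  after event 8 (t=43: DEC bar by 4): {bar=-4, foo=18}
  after event 9 (t=48: DEC baz by 9): {bar=-4, baz=-9, foo=18}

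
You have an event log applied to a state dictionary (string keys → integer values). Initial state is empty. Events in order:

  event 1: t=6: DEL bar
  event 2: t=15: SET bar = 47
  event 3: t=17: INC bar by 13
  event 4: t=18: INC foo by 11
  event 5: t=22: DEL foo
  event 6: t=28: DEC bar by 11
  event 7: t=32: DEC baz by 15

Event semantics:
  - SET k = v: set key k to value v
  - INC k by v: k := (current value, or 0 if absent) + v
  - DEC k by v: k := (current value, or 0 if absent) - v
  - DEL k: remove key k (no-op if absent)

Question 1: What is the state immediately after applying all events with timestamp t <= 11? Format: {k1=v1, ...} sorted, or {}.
Apply events with t <= 11 (1 events):
  after event 1 (t=6: DEL bar): {}

Answer: {}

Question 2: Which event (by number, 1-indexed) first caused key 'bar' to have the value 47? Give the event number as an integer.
Answer: 2

Derivation:
Looking for first event where bar becomes 47:
  event 2: bar (absent) -> 47  <-- first match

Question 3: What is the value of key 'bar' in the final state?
Track key 'bar' through all 7 events:
  event 1 (t=6: DEL bar): bar (absent) -> (absent)
  event 2 (t=15: SET bar = 47): bar (absent) -> 47
  event 3 (t=17: INC bar by 13): bar 47 -> 60
  event 4 (t=18: INC foo by 11): bar unchanged
  event 5 (t=22: DEL foo): bar unchanged
  event 6 (t=28: DEC bar by 11): bar 60 -> 49
  event 7 (t=32: DEC baz by 15): bar unchanged
Final: bar = 49

Answer: 49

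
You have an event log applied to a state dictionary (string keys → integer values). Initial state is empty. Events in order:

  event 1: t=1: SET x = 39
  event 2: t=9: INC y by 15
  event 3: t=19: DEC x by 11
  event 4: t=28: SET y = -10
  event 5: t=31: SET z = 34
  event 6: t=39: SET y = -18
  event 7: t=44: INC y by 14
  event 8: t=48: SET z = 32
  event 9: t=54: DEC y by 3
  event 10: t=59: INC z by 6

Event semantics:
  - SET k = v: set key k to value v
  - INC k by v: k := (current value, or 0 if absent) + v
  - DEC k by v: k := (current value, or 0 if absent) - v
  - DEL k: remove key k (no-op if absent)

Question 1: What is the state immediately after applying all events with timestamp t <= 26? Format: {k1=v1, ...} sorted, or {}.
Answer: {x=28, y=15}

Derivation:
Apply events with t <= 26 (3 events):
  after event 1 (t=1: SET x = 39): {x=39}
  after event 2 (t=9: INC y by 15): {x=39, y=15}
  after event 3 (t=19: DEC x by 11): {x=28, y=15}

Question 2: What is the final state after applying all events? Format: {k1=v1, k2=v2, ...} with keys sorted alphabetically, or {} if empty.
  after event 1 (t=1: SET x = 39): {x=39}
  after event 2 (t=9: INC y by 15): {x=39, y=15}
  after event 3 (t=19: DEC x by 11): {x=28, y=15}
  after event 4 (t=28: SET y = -10): {x=28, y=-10}
  after event 5 (t=31: SET z = 34): {x=28, y=-10, z=34}
  after event 6 (t=39: SET y = -18): {x=28, y=-18, z=34}
  after event 7 (t=44: INC y by 14): {x=28, y=-4, z=34}
  after event 8 (t=48: SET z = 32): {x=28, y=-4, z=32}
  after event 9 (t=54: DEC y by 3): {x=28, y=-7, z=32}
  after event 10 (t=59: INC z by 6): {x=28, y=-7, z=38}

Answer: {x=28, y=-7, z=38}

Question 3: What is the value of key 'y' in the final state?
Answer: -7

Derivation:
Track key 'y' through all 10 events:
  event 1 (t=1: SET x = 39): y unchanged
  event 2 (t=9: INC y by 15): y (absent) -> 15
  event 3 (t=19: DEC x by 11): y unchanged
  event 4 (t=28: SET y = -10): y 15 -> -10
  event 5 (t=31: SET z = 34): y unchanged
  event 6 (t=39: SET y = -18): y -10 -> -18
  event 7 (t=44: INC y by 14): y -18 -> -4
  event 8 (t=48: SET z = 32): y unchanged
  event 9 (t=54: DEC y by 3): y -4 -> -7
  event 10 (t=59: INC z by 6): y unchanged
Final: y = -7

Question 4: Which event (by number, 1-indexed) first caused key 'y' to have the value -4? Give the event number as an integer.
Looking for first event where y becomes -4:
  event 2: y = 15
  event 3: y = 15
  event 4: y = -10
  event 5: y = -10
  event 6: y = -18
  event 7: y -18 -> -4  <-- first match

Answer: 7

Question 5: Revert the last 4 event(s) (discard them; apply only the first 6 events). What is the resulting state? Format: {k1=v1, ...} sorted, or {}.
Answer: {x=28, y=-18, z=34}

Derivation:
Keep first 6 events (discard last 4):
  after event 1 (t=1: SET x = 39): {x=39}
  after event 2 (t=9: INC y by 15): {x=39, y=15}
  after event 3 (t=19: DEC x by 11): {x=28, y=15}
  after event 4 (t=28: SET y = -10): {x=28, y=-10}
  after event 5 (t=31: SET z = 34): {x=28, y=-10, z=34}
  after event 6 (t=39: SET y = -18): {x=28, y=-18, z=34}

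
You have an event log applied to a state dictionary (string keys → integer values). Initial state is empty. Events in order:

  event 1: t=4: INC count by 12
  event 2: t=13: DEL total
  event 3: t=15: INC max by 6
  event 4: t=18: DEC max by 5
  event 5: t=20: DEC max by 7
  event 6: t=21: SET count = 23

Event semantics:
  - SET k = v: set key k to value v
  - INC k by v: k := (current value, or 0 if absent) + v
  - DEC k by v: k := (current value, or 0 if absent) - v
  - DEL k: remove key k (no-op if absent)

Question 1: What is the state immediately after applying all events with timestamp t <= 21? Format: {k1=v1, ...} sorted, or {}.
Answer: {count=23, max=-6}

Derivation:
Apply events with t <= 21 (6 events):
  after event 1 (t=4: INC count by 12): {count=12}
  after event 2 (t=13: DEL total): {count=12}
  after event 3 (t=15: INC max by 6): {count=12, max=6}
  after event 4 (t=18: DEC max by 5): {count=12, max=1}
  after event 5 (t=20: DEC max by 7): {count=12, max=-6}
  after event 6 (t=21: SET count = 23): {count=23, max=-6}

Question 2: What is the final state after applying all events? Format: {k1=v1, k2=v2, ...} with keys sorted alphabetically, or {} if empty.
Answer: {count=23, max=-6}

Derivation:
  after event 1 (t=4: INC count by 12): {count=12}
  after event 2 (t=13: DEL total): {count=12}
  after event 3 (t=15: INC max by 6): {count=12, max=6}
  after event 4 (t=18: DEC max by 5): {count=12, max=1}
  after event 5 (t=20: DEC max by 7): {count=12, max=-6}
  after event 6 (t=21: SET count = 23): {count=23, max=-6}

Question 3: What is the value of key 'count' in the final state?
Track key 'count' through all 6 events:
  event 1 (t=4: INC count by 12): count (absent) -> 12
  event 2 (t=13: DEL total): count unchanged
  event 3 (t=15: INC max by 6): count unchanged
  event 4 (t=18: DEC max by 5): count unchanged
  event 5 (t=20: DEC max by 7): count unchanged
  event 6 (t=21: SET count = 23): count 12 -> 23
Final: count = 23

Answer: 23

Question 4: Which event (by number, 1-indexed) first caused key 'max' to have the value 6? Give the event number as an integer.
Looking for first event where max becomes 6:
  event 3: max (absent) -> 6  <-- first match

Answer: 3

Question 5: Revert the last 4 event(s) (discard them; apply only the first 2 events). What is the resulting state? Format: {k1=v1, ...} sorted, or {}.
Keep first 2 events (discard last 4):
  after event 1 (t=4: INC count by 12): {count=12}
  after event 2 (t=13: DEL total): {count=12}

Answer: {count=12}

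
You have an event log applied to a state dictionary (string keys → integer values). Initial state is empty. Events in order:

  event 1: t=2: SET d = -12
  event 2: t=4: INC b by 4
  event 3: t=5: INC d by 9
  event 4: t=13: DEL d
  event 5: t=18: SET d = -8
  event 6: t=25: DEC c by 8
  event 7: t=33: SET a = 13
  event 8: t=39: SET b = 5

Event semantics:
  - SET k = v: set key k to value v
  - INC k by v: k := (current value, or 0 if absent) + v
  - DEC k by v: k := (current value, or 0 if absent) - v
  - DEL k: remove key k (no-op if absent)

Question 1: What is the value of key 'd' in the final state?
Track key 'd' through all 8 events:
  event 1 (t=2: SET d = -12): d (absent) -> -12
  event 2 (t=4: INC b by 4): d unchanged
  event 3 (t=5: INC d by 9): d -12 -> -3
  event 4 (t=13: DEL d): d -3 -> (absent)
  event 5 (t=18: SET d = -8): d (absent) -> -8
  event 6 (t=25: DEC c by 8): d unchanged
  event 7 (t=33: SET a = 13): d unchanged
  event 8 (t=39: SET b = 5): d unchanged
Final: d = -8

Answer: -8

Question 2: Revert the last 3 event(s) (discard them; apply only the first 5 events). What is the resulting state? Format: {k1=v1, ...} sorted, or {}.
Answer: {b=4, d=-8}

Derivation:
Keep first 5 events (discard last 3):
  after event 1 (t=2: SET d = -12): {d=-12}
  after event 2 (t=4: INC b by 4): {b=4, d=-12}
  after event 3 (t=5: INC d by 9): {b=4, d=-3}
  after event 4 (t=13: DEL d): {b=4}
  after event 5 (t=18: SET d = -8): {b=4, d=-8}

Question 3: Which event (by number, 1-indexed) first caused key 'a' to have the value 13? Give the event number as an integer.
Answer: 7

Derivation:
Looking for first event where a becomes 13:
  event 7: a (absent) -> 13  <-- first match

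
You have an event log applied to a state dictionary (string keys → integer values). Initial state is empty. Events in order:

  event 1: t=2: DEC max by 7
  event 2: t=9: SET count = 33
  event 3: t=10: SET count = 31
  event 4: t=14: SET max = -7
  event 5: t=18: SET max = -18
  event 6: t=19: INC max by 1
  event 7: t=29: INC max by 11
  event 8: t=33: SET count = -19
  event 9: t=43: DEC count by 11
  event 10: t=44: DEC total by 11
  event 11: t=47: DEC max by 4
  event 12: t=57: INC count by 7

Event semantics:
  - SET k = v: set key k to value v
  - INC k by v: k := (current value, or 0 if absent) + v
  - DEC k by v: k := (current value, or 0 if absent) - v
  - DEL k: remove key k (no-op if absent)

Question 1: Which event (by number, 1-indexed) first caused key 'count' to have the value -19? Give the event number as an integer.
Looking for first event where count becomes -19:
  event 2: count = 33
  event 3: count = 31
  event 4: count = 31
  event 5: count = 31
  event 6: count = 31
  event 7: count = 31
  event 8: count 31 -> -19  <-- first match

Answer: 8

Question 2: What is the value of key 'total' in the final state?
Track key 'total' through all 12 events:
  event 1 (t=2: DEC max by 7): total unchanged
  event 2 (t=9: SET count = 33): total unchanged
  event 3 (t=10: SET count = 31): total unchanged
  event 4 (t=14: SET max = -7): total unchanged
  event 5 (t=18: SET max = -18): total unchanged
  event 6 (t=19: INC max by 1): total unchanged
  event 7 (t=29: INC max by 11): total unchanged
  event 8 (t=33: SET count = -19): total unchanged
  event 9 (t=43: DEC count by 11): total unchanged
  event 10 (t=44: DEC total by 11): total (absent) -> -11
  event 11 (t=47: DEC max by 4): total unchanged
  event 12 (t=57: INC count by 7): total unchanged
Final: total = -11

Answer: -11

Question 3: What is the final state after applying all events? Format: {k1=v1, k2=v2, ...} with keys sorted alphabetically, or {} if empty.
Answer: {count=-23, max=-10, total=-11}

Derivation:
  after event 1 (t=2: DEC max by 7): {max=-7}
  after event 2 (t=9: SET count = 33): {count=33, max=-7}
  after event 3 (t=10: SET count = 31): {count=31, max=-7}
  after event 4 (t=14: SET max = -7): {count=31, max=-7}
  after event 5 (t=18: SET max = -18): {count=31, max=-18}
  after event 6 (t=19: INC max by 1): {count=31, max=-17}
  after event 7 (t=29: INC max by 11): {count=31, max=-6}
  after event 8 (t=33: SET count = -19): {count=-19, max=-6}
  after event 9 (t=43: DEC count by 11): {count=-30, max=-6}
  after event 10 (t=44: DEC total by 11): {count=-30, max=-6, total=-11}
  after event 11 (t=47: DEC max by 4): {count=-30, max=-10, total=-11}
  after event 12 (t=57: INC count by 7): {count=-23, max=-10, total=-11}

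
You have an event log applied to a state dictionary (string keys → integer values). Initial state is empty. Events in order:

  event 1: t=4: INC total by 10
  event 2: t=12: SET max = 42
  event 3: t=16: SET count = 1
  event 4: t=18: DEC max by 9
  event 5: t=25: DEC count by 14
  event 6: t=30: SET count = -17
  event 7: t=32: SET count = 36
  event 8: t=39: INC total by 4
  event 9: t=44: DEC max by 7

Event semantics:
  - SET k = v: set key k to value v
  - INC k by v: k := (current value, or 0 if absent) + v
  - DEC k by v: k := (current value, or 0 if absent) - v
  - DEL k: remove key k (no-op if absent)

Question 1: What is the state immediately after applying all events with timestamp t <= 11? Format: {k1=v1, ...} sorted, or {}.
Answer: {total=10}

Derivation:
Apply events with t <= 11 (1 events):
  after event 1 (t=4: INC total by 10): {total=10}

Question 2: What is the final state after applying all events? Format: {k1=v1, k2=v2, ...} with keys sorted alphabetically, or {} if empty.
Answer: {count=36, max=26, total=14}

Derivation:
  after event 1 (t=4: INC total by 10): {total=10}
  after event 2 (t=12: SET max = 42): {max=42, total=10}
  after event 3 (t=16: SET count = 1): {count=1, max=42, total=10}
  after event 4 (t=18: DEC max by 9): {count=1, max=33, total=10}
  after event 5 (t=25: DEC count by 14): {count=-13, max=33, total=10}
  after event 6 (t=30: SET count = -17): {count=-17, max=33, total=10}
  after event 7 (t=32: SET count = 36): {count=36, max=33, total=10}
  after event 8 (t=39: INC total by 4): {count=36, max=33, total=14}
  after event 9 (t=44: DEC max by 7): {count=36, max=26, total=14}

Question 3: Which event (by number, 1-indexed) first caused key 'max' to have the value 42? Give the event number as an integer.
Answer: 2

Derivation:
Looking for first event where max becomes 42:
  event 2: max (absent) -> 42  <-- first match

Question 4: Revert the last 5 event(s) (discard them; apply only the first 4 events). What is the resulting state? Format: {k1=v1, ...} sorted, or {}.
Keep first 4 events (discard last 5):
  after event 1 (t=4: INC total by 10): {total=10}
  after event 2 (t=12: SET max = 42): {max=42, total=10}
  after event 3 (t=16: SET count = 1): {count=1, max=42, total=10}
  after event 4 (t=18: DEC max by 9): {count=1, max=33, total=10}

Answer: {count=1, max=33, total=10}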